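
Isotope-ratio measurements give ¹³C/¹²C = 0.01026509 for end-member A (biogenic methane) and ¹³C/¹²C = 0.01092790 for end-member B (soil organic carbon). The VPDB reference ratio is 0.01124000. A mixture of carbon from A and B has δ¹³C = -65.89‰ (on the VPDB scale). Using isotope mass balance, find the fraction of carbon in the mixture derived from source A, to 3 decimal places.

δ_A = (0.01026509/0.01124000 − 1)×1000 = (0.913264 − 1)×1000 = -86.736‰
δ_B = (0.01092790/0.01124000 − 1)×1000 = (0.972233 − 1)×1000 = -27.767‰
f_A = (δ_mix − δ_B)/(δ_A − δ_B) = (-65.89 − (-27.767))/(-86.736 − (-27.767))
f_A = -38.123 / -58.969 = 0.6465

0.646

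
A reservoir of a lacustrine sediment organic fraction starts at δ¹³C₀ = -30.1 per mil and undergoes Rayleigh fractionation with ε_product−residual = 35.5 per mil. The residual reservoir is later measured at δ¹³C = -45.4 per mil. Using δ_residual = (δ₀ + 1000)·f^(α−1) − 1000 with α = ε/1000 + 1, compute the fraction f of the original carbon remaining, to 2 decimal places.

α − 1 = ε/1000 = 0.0355
(δ_res + 1000)/(δ₀ + 1000) = (-45.4 + 1000)/(-30.1 + 1000) = 954.6/969.9 = 0.984225
f = 0.984225^(1/0.0355) = exp(ln(0.984225)/0.0355) = exp(-0.01590/0.0355)
f = exp(-0.4479) = 0.6390

0.64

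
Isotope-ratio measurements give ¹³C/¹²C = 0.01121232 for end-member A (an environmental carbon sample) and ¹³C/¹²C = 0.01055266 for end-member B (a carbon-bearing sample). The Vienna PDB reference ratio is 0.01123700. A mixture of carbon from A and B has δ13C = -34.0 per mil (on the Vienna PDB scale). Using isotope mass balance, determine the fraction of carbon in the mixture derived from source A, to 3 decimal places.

0.458

δ_A = (0.01121232/0.01123700 − 1)×1000 = (0.997804 − 1)×1000 = -2.196 per mil
δ_B = (0.01055266/0.01123700 − 1)×1000 = (0.939099 − 1)×1000 = -60.901 per mil
f_A = (δ_mix − δ_B)/(δ_A − δ_B) = (-34.0 − (-60.901))/(-2.196 − (-60.901))
f_A = 26.901 / 58.704 = 0.4582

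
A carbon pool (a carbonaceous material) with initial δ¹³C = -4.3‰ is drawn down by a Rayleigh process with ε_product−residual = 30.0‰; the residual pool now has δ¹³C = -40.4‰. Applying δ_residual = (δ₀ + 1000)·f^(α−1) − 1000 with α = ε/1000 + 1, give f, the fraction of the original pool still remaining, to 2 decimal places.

0.29

α − 1 = ε/1000 = 0.0300
(δ_res + 1000)/(δ₀ + 1000) = (-40.4 + 1000)/(-4.3 + 1000) = 959.6/995.7 = 0.963744
f = 0.963744^(1/0.0300) = exp(ln(0.963744)/0.0300) = exp(-0.03693/0.0300)
f = exp(-1.2310) = 0.2920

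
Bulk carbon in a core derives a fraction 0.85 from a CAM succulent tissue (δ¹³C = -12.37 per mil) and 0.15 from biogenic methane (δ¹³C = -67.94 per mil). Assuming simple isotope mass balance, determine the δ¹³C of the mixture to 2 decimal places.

δ_mix = f_A·δ_A + f_B·δ_B
δ_mix = 0.85 × (-12.37) + 0.15 × (-67.94)
δ_mix = -10.514 + -10.191 = -20.705 per mil

-20.71 per mil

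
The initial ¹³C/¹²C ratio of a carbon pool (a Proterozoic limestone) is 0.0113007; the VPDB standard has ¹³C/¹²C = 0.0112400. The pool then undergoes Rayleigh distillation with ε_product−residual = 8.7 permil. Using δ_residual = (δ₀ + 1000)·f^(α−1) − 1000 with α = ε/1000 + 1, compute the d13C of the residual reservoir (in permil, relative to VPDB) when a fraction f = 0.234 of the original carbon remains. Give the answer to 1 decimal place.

-7.2 permil

δ₀ = (0.0113007/0.0112400 − 1)×1000 = (1.005400 − 1)×1000 = 5.400 permil
α − 1 = ε/1000 = 0.0087
f^(α−1) = 0.234^(0.0087) = 0.987443
δ_res = (5.400 + 1000) × 0.987443 − 1000 = 992.776 − 1000 = -7.22 permil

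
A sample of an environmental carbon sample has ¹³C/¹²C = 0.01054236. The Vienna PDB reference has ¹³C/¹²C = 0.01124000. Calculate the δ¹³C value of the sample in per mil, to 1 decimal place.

δ¹³C = (R_sample / R_standard − 1) × 1000
R_sample / R_standard = 0.01054236 / 0.01124000 = 0.937932
δ¹³C = (0.937932 − 1) × 1000 = -62.07 per mil

-62.1 per mil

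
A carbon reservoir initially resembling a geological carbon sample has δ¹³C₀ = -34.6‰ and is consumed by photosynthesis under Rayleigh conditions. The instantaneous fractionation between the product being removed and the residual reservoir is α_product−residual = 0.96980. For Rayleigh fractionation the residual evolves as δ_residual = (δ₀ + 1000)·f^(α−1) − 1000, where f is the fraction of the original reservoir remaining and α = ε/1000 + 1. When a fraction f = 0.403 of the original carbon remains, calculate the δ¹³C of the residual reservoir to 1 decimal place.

-7.7‰

Rayleigh residual: δ_res = (δ₀ + 1000)·f^(α−1) − 1000
α − 1 = -0.03020
f^(α−1) = 0.403^(-0.03020) = 1.027826
δ_res = (-34.6 + 1000) × 1.027826 − 1000 = 992.264 − 1000 = -7.74‰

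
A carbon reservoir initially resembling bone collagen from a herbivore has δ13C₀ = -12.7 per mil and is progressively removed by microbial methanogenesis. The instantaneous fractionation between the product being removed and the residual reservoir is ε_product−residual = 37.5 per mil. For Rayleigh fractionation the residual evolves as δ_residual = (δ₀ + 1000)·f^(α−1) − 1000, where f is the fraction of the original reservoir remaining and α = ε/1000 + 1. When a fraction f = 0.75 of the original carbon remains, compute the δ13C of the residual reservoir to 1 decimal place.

Rayleigh residual: δ_res = (δ₀ + 1000)·f^(α−1) − 1000
α = ε/1000 + 1 = 1.03750, so α − 1 = 0.03750
f^(α−1) = 0.75^(0.03750) = 0.989270
δ_res = (-12.7 + 1000) × 0.989270 − 1000 = 976.706 − 1000 = -23.29 per mil

-23.3 per mil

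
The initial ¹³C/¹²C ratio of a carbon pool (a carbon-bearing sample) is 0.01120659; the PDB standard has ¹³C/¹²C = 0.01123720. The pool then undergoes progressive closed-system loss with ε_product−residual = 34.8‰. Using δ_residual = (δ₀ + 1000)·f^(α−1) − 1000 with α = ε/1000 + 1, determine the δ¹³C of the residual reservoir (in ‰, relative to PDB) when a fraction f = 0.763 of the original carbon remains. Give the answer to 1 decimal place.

δ₀ = (0.01120659/0.01123720 − 1)×1000 = (0.997276 − 1)×1000 = -2.724‰
α − 1 = ε/1000 = 0.0348
f^(α−1) = 0.763^(0.0348) = 0.990631
δ_res = (-2.724 + 1000) × 0.990631 − 1000 = 987.932 − 1000 = -12.07‰

-12.1‰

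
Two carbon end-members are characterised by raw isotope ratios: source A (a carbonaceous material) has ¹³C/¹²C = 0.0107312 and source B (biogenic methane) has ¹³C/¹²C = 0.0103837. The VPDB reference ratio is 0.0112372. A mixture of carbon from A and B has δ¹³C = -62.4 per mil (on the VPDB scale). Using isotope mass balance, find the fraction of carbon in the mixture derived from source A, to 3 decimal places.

0.438

δ_A = (0.0107312/0.0112372 − 1)×1000 = (0.954971 − 1)×1000 = -45.029 per mil
δ_B = (0.0103837/0.0112372 − 1)×1000 = (0.924047 − 1)×1000 = -75.953 per mil
f_A = (δ_mix − δ_B)/(δ_A − δ_B) = (-62.4 − (-75.953))/(-45.029 − (-75.953))
f_A = 13.553 / 30.924 = 0.4383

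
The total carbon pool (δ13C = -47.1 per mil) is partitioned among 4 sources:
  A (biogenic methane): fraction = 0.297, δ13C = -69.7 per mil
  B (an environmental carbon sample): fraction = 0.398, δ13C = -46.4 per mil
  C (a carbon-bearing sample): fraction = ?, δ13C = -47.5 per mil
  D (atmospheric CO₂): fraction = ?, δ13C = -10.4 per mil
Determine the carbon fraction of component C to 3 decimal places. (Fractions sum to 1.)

0.128

Let f_C and f_D be the unknown fractions; fractions sum to 1 so f_C + f_D = 0.305.
Mass balance: Σ fᵢ·δᵢ = δ_bulk ⇒ f_C·(-47.5) + f_D·(-10.4) = -47.1 − (-39.168) = -7.932
Substitute f_D = 0.305 − f_C:
f_C·(-47.5 − -10.4) = -7.932 − 0.305×(-10.4) = -4.760
f_C = -4.760 / -37.1 = 0.1283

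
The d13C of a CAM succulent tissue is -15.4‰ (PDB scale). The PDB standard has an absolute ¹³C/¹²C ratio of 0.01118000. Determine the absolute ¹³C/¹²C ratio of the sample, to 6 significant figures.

0.0110078

R_sample = R_standard × (d13C/1000 + 1)
R_sample = 0.01118000 × (-15.4/1000 + 1) = 0.01118000 × 0.984600
R_sample = 0.0110078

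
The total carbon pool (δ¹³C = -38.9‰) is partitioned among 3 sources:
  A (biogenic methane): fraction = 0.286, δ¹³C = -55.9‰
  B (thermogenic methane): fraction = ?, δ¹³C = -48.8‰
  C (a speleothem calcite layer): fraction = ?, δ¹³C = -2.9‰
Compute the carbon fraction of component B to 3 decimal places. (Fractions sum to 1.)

Let f_B and f_C be the unknown fractions; fractions sum to 1 so f_B + f_C = 0.714.
Mass balance: Σ fᵢ·δᵢ = δ_bulk ⇒ f_B·(-48.8) + f_C·(-2.9) = -38.9 − (-15.987) = -22.913
Substitute f_C = 0.714 − f_B:
f_B·(-48.8 − -2.9) = -22.913 − 0.714×(-2.9) = -20.842
f_B = -20.842 / -45.9 = 0.4541

0.454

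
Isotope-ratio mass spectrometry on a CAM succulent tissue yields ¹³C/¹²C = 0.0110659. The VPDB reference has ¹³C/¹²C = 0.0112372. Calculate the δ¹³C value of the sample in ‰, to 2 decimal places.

δ¹³C = (R_sample / R_standard − 1) × 1000
R_sample / R_standard = 0.0110659 / 0.0112372 = 0.984756
δ¹³C = (0.984756 − 1) × 1000 = -15.244‰

-15.24‰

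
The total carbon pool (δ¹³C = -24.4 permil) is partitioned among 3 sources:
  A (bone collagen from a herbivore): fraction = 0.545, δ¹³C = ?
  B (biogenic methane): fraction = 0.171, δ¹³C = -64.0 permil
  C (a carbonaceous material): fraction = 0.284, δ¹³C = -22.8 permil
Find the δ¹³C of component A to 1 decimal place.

Isotope mass balance: δ_bulk = Σ fᵢ·δᵢ.
-24.4 = 0.545×δ_A + 0.171×(-64.0) + 0.284×(-22.8)
0.545·δ_A = -24.4 − (-17.419) = -6.981
δ_A = -6.981 / 0.545 = -12.81 permil

-12.8 permil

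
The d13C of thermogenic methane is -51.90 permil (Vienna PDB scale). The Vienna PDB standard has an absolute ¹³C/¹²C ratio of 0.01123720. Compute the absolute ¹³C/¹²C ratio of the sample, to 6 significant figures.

0.0106540

R_sample = R_standard × (d13C/1000 + 1)
R_sample = 0.01123720 × (-51.90/1000 + 1) = 0.01123720 × 0.948100
R_sample = 0.0106540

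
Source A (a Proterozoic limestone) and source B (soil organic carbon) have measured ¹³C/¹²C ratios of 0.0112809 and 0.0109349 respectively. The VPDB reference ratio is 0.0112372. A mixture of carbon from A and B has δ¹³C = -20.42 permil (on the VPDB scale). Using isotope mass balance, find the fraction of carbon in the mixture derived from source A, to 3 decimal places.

δ_A = (0.0112809/0.0112372 − 1)×1000 = (1.003889 − 1)×1000 = 3.889 permil
δ_B = (0.0109349/0.0112372 − 1)×1000 = (0.973098 − 1)×1000 = -26.902 permil
f_A = (δ_mix − δ_B)/(δ_A − δ_B) = (-20.42 − (-26.902))/(3.889 − (-26.902))
f_A = 6.482 / 30.791 = 0.2105

0.211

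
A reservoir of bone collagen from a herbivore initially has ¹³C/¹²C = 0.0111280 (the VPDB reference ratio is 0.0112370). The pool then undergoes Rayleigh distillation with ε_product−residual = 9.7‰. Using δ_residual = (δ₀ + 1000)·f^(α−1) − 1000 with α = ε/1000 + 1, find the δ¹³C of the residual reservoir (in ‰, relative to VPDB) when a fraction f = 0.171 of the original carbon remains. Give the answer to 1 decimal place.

-26.5‰

δ₀ = (0.0111280/0.0112370 − 1)×1000 = (0.990300 − 1)×1000 = -9.700‰
α − 1 = ε/1000 = 0.0097
f^(α−1) = 0.171^(0.0097) = 0.983015
δ_res = (-9.700 + 1000) × 0.983015 − 1000 = 973.479 − 1000 = -26.52‰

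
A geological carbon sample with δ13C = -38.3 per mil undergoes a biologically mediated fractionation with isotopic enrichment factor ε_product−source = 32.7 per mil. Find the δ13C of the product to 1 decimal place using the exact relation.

-6.9 per mil

To first order, δ_product ≈ δ_source + ε = -5.6 per mil.
Exactly, δ_product = (δ_source + 1000)·(ε/1000 + 1) − 1000.
δ_product = (-38.3 + 1000) × (32.7/1000 + 1) − 1000
δ_product = -6.85 per mil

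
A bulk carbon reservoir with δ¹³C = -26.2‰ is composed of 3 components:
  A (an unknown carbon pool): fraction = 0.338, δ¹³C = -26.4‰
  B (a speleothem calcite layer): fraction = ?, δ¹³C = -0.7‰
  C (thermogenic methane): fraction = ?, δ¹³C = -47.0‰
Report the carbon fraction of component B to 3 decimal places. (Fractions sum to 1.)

Let f_B and f_C be the unknown fractions; fractions sum to 1 so f_B + f_C = 0.662.
Mass balance: Σ fᵢ·δᵢ = δ_bulk ⇒ f_B·(-0.7) + f_C·(-47.0) = -26.2 − (-8.923) = -17.277
Substitute f_C = 0.662 − f_B:
f_B·(-0.7 − -47.0) = -17.277 − 0.662×(-47.0) = 13.837
f_B = 13.837 / 46.3 = 0.2989

0.299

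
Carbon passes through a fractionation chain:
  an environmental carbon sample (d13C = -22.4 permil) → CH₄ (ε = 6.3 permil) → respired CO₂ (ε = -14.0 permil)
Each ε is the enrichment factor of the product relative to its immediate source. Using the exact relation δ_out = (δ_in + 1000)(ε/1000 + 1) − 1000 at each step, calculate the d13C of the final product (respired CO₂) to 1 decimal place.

-30.0 permil

step 1: δ = (-22.40 + 1000)·(6.3/1000 + 1) − 1000 = -16.24 permil
step 2: δ = (-16.24 + 1000)·(-14.0/1000 + 1) − 1000 = -30.01 permil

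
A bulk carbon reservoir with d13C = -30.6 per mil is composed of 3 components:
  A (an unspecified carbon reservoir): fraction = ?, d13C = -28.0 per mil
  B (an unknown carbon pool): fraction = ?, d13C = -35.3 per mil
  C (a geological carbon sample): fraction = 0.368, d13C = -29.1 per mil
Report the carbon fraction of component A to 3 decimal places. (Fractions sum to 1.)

Let f_A and f_B be the unknown fractions; fractions sum to 1 so f_A + f_B = 0.632.
Mass balance: Σ fᵢ·δᵢ = δ_bulk ⇒ f_A·(-28.0) + f_B·(-35.3) = -30.6 − (-10.709) = -19.891
Substitute f_B = 0.632 − f_A:
f_A·(-28.0 − -35.3) = -19.891 − 0.632×(-35.3) = 2.418
f_A = 2.418 / 7.3 = 0.3313

0.331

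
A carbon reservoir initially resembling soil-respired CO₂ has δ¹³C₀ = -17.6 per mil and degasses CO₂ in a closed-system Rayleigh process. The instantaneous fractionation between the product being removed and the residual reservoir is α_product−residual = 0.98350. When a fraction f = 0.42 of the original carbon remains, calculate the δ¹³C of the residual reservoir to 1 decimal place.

-3.4 per mil

Rayleigh residual: δ_res = (δ₀ + 1000)·f^(α−1) − 1000
α − 1 = -0.01650
f^(α−1) = 0.42^(-0.01650) = 1.014417
δ_res = (-17.6 + 1000) × 1.014417 − 1000 = 996.563 − 1000 = -3.44 per mil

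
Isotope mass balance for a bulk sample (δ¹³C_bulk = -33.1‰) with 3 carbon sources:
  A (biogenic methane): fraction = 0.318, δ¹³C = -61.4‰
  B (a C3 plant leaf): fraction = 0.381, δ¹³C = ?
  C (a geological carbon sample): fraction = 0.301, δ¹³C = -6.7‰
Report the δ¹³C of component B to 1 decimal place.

-30.3‰

Isotope mass balance: δ_bulk = Σ fᵢ·δᵢ.
-33.1 = 0.318×(-61.4) + 0.381×δ_B + 0.301×(-6.7)
0.381·δ_B = -33.1 − (-21.542) = -11.558
δ_B = -11.558 / 0.381 = -30.34‰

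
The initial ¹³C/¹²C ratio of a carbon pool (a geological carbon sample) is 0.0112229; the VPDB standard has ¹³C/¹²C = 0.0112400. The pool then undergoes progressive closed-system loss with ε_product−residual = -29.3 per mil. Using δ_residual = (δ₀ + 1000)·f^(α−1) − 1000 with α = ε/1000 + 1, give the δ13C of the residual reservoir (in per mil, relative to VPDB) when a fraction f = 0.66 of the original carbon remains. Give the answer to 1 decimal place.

10.7 per mil

δ₀ = (0.0112229/0.0112400 − 1)×1000 = (0.998479 − 1)×1000 = -1.521 per mil
α − 1 = ε/1000 = -0.0293
f^(α−1) = 0.66^(-0.0293) = 1.012249
δ_res = (-1.521 + 1000) × 1.012249 − 1000 = 1010.709 − 1000 = 10.71 per mil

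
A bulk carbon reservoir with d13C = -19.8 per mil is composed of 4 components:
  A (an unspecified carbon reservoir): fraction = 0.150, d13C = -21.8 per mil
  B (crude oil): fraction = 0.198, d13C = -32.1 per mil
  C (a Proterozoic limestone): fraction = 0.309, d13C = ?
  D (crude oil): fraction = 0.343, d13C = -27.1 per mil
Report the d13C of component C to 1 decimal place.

-2.8 per mil

Isotope mass balance: δ_bulk = Σ fᵢ·δᵢ.
-19.8 = 0.150×(-21.8) + 0.198×(-32.1) + 0.309×δ_C + 0.343×(-27.1)
0.309·δ_C = -19.8 − (-18.921) = -0.879
δ_C = -0.879 / 0.309 = -2.84 per mil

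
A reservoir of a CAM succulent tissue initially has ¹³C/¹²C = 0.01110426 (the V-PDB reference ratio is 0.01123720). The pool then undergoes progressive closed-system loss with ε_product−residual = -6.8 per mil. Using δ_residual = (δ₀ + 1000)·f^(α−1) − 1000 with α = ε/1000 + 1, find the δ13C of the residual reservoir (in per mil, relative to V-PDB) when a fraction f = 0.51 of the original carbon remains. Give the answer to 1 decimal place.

δ₀ = (0.01110426/0.01123720 − 1)×1000 = (0.988170 − 1)×1000 = -11.830 per mil
α − 1 = ε/1000 = -0.0068
f^(α−1) = 0.51^(-0.0068) = 1.004589
δ_res = (-11.830 + 1000) × 1.004589 − 1000 = 992.705 − 1000 = -7.30 per mil

-7.3 per mil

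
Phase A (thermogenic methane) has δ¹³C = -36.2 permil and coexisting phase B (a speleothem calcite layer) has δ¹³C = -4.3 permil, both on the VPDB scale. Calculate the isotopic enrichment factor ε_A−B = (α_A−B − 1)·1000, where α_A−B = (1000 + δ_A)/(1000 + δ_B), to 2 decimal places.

α_A−B = (1000 + -36.2) / (1000 + -4.3) = 963.8 / 995.7 = 0.967962
ε_A−B = (0.967962 − 1) × 1000 = -32.038 permil
(The approximation ε ≈ δ_A − δ_B would give -31.9 permil.)

-32.04 permil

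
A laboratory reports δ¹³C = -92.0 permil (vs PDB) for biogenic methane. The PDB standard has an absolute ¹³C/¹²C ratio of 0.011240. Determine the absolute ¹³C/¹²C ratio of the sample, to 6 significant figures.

0.0102059

R_sample = R_standard × (δ¹³C/1000 + 1)
R_sample = 0.011240 × (-92.0/1000 + 1) = 0.011240 × 0.908000
R_sample = 0.0102059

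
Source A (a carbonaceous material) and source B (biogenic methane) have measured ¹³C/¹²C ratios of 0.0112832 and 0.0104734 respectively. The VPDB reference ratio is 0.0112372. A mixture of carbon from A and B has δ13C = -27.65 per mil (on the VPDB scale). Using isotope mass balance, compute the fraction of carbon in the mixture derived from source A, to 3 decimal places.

0.560

δ_A = (0.0112832/0.0112372 − 1)×1000 = (1.004094 − 1)×1000 = 4.094 per mil
δ_B = (0.0104734/0.0112372 − 1)×1000 = (0.932029 − 1)×1000 = -67.971 per mil
f_A = (δ_mix − δ_B)/(δ_A − δ_B) = (-27.65 − (-67.971))/(4.094 − (-67.971))
f_A = 40.321 / 72.064 = 0.5595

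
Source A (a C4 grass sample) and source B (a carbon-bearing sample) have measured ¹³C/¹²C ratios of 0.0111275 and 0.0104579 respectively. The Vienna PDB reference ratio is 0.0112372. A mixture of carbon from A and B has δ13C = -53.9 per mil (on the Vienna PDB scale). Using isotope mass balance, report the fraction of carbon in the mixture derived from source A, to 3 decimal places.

0.259

δ_A = (0.0111275/0.0112372 − 1)×1000 = (0.990238 − 1)×1000 = -9.762 per mil
δ_B = (0.0104579/0.0112372 − 1)×1000 = (0.930650 − 1)×1000 = -69.350 per mil
f_A = (δ_mix − δ_B)/(δ_A − δ_B) = (-53.9 − (-69.350))/(-9.762 − (-69.350))
f_A = 15.450 / 59.588 = 0.2593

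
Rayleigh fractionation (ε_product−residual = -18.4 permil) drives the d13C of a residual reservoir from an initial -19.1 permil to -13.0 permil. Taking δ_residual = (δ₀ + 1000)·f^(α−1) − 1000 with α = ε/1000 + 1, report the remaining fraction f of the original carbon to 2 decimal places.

0.71

α − 1 = ε/1000 = -0.0184
(δ_res + 1000)/(δ₀ + 1000) = (-13.0 + 1000)/(-19.1 + 1000) = 987.0/980.9 = 1.006219
f = 1.006219^(1/-0.0184) = exp(ln(1.006219)/-0.0184) = exp(0.00620/-0.0184)
f = exp(-0.3369) = 0.7140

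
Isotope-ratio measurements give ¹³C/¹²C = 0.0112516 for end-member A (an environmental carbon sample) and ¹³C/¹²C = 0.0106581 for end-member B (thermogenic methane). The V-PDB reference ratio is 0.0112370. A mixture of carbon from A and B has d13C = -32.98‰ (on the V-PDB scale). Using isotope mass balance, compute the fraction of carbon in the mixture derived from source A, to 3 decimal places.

0.351

δ_A = (0.0112516/0.0112370 − 1)×1000 = (1.001299 − 1)×1000 = 1.299‰
δ_B = (0.0106581/0.0112370 − 1)×1000 = (0.948483 − 1)×1000 = -51.517‰
f_A = (δ_mix − δ_B)/(δ_A − δ_B) = (-32.98 − (-51.517))/(1.299 − (-51.517))
f_A = 18.537 / 52.817 = 0.3510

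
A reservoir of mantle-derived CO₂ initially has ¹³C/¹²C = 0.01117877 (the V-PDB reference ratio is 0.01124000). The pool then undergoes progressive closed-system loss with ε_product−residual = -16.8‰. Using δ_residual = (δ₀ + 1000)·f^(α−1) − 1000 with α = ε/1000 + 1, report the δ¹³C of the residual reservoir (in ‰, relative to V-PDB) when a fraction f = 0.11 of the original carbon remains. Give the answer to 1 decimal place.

δ₀ = (0.01117877/0.01124000 − 1)×1000 = (0.994552 − 1)×1000 = -5.448‰
α − 1 = ε/1000 = -0.0168
f^(α−1) = 0.11^(-0.0168) = 1.037778
δ_res = (-5.448 + 1000) × 1.037778 − 1000 = 1032.125 − 1000 = 32.13‰

32.1‰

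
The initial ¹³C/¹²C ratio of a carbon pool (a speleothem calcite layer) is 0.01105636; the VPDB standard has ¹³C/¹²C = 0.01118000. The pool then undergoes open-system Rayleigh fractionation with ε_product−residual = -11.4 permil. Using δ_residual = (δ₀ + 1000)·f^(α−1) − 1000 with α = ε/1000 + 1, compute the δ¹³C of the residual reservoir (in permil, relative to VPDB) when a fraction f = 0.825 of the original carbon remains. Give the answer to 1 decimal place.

δ₀ = (0.01105636/0.01118000 − 1)×1000 = (0.988941 − 1)×1000 = -11.059 permil
α − 1 = ε/1000 = -0.0114
f^(α−1) = 0.825^(-0.0114) = 1.002195
δ_res = (-11.059 + 1000) × 1.002195 − 1000 = 991.112 − 1000 = -8.89 permil

-8.9 permil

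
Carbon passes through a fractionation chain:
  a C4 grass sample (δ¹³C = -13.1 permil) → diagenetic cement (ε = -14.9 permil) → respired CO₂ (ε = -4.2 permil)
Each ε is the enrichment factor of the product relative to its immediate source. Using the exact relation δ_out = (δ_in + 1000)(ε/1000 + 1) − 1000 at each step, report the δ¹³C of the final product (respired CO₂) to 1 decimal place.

step 1: δ = (-13.10 + 1000)·(-14.9/1000 + 1) − 1000 = -27.80 permil
step 2: δ = (-27.80 + 1000)·(-4.2/1000 + 1) − 1000 = -31.89 permil

-31.9 permil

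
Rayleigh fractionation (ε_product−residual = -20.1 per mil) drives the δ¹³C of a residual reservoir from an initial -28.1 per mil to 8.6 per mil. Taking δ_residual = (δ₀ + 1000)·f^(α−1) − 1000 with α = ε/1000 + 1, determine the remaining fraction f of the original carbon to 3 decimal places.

0.158

α − 1 = ε/1000 = -0.0201
(δ_res + 1000)/(δ₀ + 1000) = (8.6 + 1000)/(-28.1 + 1000) = 1008.6/971.9 = 1.037761
f = 1.037761^(1/-0.0201) = exp(ln(1.037761)/-0.0201) = exp(0.03707/-0.0201)
f = exp(-1.8441) = 0.1582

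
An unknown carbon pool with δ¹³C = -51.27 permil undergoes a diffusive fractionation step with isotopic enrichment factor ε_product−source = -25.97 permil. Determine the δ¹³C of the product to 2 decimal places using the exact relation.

Exactly, δ_product = (δ_source + 1000)·(ε/1000 + 1) − 1000.
δ_product = (-51.27 + 1000) × (-25.97/1000 + 1) − 1000
δ_product = -75.909 permil

-75.91 permil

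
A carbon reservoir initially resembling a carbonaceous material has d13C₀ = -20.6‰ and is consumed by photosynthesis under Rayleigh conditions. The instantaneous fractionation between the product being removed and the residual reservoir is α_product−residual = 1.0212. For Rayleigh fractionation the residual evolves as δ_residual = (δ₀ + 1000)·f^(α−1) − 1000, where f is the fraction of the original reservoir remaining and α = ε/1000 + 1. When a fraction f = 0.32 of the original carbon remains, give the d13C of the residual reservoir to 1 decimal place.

Rayleigh residual: δ_res = (δ₀ + 1000)·f^(α−1) − 1000
α − 1 = 0.02120
f^(α−1) = 0.32^(0.02120) = 0.976133
δ_res = (-20.6 + 1000) × 0.976133 − 1000 = 956.025 − 1000 = -43.97‰

-44.0‰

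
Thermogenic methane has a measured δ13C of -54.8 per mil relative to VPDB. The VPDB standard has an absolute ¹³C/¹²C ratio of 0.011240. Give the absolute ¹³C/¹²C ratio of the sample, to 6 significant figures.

0.0106240

R_sample = R_standard × (δ13C/1000 + 1)
R_sample = 0.011240 × (-54.8/1000 + 1) = 0.011240 × 0.945200
R_sample = 0.0106240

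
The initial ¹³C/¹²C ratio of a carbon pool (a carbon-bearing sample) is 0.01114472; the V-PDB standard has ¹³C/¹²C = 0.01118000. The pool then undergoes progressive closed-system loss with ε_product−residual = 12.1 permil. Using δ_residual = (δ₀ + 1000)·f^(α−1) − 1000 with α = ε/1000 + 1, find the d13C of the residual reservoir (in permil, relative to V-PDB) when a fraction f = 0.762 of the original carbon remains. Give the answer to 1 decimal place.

-6.4 permil

δ₀ = (0.01114472/0.01118000 − 1)×1000 = (0.996844 − 1)×1000 = -3.156 permil
α − 1 = ε/1000 = 0.0121
f^(α−1) = 0.762^(0.0121) = 0.996717
δ_res = (-3.156 + 1000) × 0.996717 − 1000 = 993.571 − 1000 = -6.43 permil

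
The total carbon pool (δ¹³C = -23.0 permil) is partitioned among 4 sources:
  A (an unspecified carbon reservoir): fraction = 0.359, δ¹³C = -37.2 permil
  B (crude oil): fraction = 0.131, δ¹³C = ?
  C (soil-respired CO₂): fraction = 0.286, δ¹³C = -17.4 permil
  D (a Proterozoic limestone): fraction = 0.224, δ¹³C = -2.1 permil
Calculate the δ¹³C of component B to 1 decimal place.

Isotope mass balance: δ_bulk = Σ fᵢ·δᵢ.
-23.0 = 0.359×(-37.2) + 0.131×δ_B + 0.286×(-17.4) + 0.224×(-2.1)
0.131·δ_B = -23.0 − (-18.802) = -4.198
δ_B = -4.198 / 0.131 = -32.05 permil

-32.0 permil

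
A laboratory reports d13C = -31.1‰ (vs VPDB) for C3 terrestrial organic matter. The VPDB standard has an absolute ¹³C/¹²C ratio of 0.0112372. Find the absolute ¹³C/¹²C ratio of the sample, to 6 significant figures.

R_sample = R_standard × (d13C/1000 + 1)
R_sample = 0.0112372 × (-31.1/1000 + 1) = 0.0112372 × 0.968900
R_sample = 0.0108877

0.0108877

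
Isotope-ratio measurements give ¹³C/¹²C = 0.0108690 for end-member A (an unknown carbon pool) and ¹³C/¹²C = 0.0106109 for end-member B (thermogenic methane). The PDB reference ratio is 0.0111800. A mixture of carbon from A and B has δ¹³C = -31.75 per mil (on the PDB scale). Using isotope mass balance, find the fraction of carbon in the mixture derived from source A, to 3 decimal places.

0.830

δ_A = (0.0108690/0.0111800 − 1)×1000 = (0.972182 − 1)×1000 = -27.818 per mil
δ_B = (0.0106109/0.0111800 − 1)×1000 = (0.949097 − 1)×1000 = -50.903 per mil
f_A = (δ_mix − δ_B)/(δ_A − δ_B) = (-31.75 − (-50.903))/(-27.818 − (-50.903))
f_A = 19.153 / 23.086 = 0.8297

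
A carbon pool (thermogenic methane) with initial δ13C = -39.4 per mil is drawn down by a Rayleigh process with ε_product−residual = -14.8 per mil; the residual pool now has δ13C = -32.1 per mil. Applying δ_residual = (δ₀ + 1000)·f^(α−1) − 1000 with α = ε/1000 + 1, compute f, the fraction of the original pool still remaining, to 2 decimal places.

α − 1 = ε/1000 = -0.0148
(δ_res + 1000)/(δ₀ + 1000) = (-32.1 + 1000)/(-39.4 + 1000) = 967.9/960.6 = 1.007599
f = 1.007599^(1/-0.0148) = exp(ln(1.007599)/-0.0148) = exp(0.00757/-0.0148)
f = exp(-0.5115) = 0.5996

0.60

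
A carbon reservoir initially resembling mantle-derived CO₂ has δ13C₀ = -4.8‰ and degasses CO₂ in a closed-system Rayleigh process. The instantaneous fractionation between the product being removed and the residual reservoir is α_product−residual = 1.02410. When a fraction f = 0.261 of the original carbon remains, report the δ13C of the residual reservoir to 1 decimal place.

-36.5‰

Rayleigh residual: δ_res = (δ₀ + 1000)·f^(α−1) − 1000
α − 1 = 0.02410
f^(α−1) = 0.261^(0.02410) = 0.968146
δ_res = (-4.8 + 1000) × 0.968146 − 1000 = 963.499 − 1000 = -36.50‰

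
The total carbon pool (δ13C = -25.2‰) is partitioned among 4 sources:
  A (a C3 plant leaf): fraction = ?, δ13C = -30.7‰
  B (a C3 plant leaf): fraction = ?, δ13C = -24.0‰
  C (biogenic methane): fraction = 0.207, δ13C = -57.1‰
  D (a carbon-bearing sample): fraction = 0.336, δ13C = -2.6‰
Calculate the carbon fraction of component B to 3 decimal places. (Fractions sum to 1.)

0.227

Let f_B and f_A be the unknown fractions; fractions sum to 1 so f_B + f_A = 0.457.
Mass balance: Σ fᵢ·δᵢ = δ_bulk ⇒ f_B·(-24.0) + f_A·(-30.7) = -25.2 − (-12.693) = -12.507
Substitute f_A = 0.457 − f_B:
f_B·(-24.0 − -30.7) = -12.507 − 0.457×(-30.7) = 1.523
f_B = 1.523 / 6.7 = 0.2273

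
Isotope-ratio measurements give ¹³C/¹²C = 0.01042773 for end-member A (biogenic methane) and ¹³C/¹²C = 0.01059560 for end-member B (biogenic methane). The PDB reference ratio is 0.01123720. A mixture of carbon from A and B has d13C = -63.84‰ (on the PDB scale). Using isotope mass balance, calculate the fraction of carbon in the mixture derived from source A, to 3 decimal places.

0.451

δ_A = (0.01042773/0.01123720 − 1)×1000 = (0.927965 − 1)×1000 = -72.035‰
δ_B = (0.01059560/0.01123720 − 1)×1000 = (0.942904 − 1)×1000 = -57.096‰
f_A = (δ_mix − δ_B)/(δ_A − δ_B) = (-63.84 − (-57.096))/(-72.035 − (-57.096))
f_A = -6.744 / -14.939 = 0.4514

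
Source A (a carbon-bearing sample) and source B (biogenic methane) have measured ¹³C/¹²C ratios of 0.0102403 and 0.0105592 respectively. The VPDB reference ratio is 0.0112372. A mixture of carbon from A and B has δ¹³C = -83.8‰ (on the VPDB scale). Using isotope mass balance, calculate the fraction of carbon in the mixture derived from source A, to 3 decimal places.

δ_A = (0.0102403/0.0112372 − 1)×1000 = (0.911286 − 1)×1000 = -88.714‰
δ_B = (0.0105592/0.0112372 − 1)×1000 = (0.939665 − 1)×1000 = -60.335‰
f_A = (δ_mix − δ_B)/(δ_A − δ_B) = (-83.8 − (-60.335))/(-88.714 − (-60.335))
f_A = -23.465 / -28.379 = 0.8268

0.827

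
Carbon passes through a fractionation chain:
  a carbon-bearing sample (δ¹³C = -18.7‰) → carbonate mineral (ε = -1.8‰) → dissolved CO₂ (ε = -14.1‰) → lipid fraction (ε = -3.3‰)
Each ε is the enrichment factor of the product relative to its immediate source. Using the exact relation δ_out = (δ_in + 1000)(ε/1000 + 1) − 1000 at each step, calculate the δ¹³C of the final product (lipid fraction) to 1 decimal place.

step 1: δ = (-18.70 + 1000)·(-1.8/1000 + 1) − 1000 = -20.47‰
step 2: δ = (-20.47 + 1000)·(-14.1/1000 + 1) − 1000 = -34.28‰
step 3: δ = (-34.28 + 1000)·(-3.3/1000 + 1) − 1000 = -37.46‰

-37.5‰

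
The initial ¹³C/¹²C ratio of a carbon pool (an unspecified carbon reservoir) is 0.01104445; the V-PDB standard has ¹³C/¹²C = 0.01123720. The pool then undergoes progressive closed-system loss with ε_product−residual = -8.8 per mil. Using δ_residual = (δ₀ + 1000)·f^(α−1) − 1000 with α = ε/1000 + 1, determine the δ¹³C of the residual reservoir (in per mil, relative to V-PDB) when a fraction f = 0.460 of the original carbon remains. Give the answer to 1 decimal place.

δ₀ = (0.01104445/0.01123720 − 1)×1000 = (0.982847 − 1)×1000 = -17.153 per mil
α − 1 = ε/1000 = -0.0088
f^(α−1) = 0.460^(-0.0088) = 1.006857
δ_res = (-17.153 + 1000) × 1.006857 − 1000 = 989.586 − 1000 = -10.41 per mil

-10.4 per mil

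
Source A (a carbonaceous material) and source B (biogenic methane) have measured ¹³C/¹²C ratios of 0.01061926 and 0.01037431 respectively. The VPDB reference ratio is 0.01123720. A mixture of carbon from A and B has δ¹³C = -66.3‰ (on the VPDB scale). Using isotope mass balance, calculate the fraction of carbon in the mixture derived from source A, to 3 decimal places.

0.481

δ_A = (0.01061926/0.01123720 − 1)×1000 = (0.945009 − 1)×1000 = -54.991‰
δ_B = (0.01037431/0.01123720 − 1)×1000 = (0.923211 − 1)×1000 = -76.789‰
f_A = (δ_mix − δ_B)/(δ_A − δ_B) = (-66.3 − (-76.789))/(-54.991 − (-76.789))
f_A = 10.489 / 21.798 = 0.4812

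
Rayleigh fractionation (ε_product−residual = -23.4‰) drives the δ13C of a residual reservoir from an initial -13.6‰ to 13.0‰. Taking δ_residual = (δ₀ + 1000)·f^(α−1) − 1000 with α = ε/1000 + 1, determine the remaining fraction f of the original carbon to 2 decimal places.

0.32

α − 1 = ε/1000 = -0.0234
(δ_res + 1000)/(δ₀ + 1000) = (13.0 + 1000)/(-13.6 + 1000) = 1013.0/986.4 = 1.026967
f = 1.026967^(1/-0.0234) = exp(ln(1.026967)/-0.0234) = exp(0.02661/-0.0234)
f = exp(-1.1372) = 0.3207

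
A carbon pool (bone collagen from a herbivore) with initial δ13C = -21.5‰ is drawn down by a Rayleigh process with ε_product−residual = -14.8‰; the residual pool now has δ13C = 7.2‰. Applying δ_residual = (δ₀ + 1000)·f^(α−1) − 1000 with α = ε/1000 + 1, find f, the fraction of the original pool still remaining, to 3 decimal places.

α − 1 = ε/1000 = -0.0148
(δ_res + 1000)/(δ₀ + 1000) = (7.2 + 1000)/(-21.5 + 1000) = 1007.2/978.5 = 1.029331
f = 1.029331^(1/-0.0148) = exp(ln(1.029331)/-0.0148) = exp(0.02891/-0.0148)
f = exp(-1.9533) = 0.1418

0.142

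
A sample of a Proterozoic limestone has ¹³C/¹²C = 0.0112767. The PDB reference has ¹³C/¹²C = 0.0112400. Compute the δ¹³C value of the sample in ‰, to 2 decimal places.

3.27‰

δ¹³C = (R_sample / R_standard − 1) × 1000
R_sample / R_standard = 0.0112767 / 0.0112400 = 1.003265
δ¹³C = (1.003265 − 1) × 1000 = 3.265‰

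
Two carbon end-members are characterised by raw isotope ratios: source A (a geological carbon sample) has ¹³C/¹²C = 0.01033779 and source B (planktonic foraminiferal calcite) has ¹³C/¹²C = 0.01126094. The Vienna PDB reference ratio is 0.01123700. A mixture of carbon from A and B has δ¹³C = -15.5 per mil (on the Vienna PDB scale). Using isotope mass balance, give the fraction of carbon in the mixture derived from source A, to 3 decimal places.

δ_A = (0.01033779/0.01123700 − 1)×1000 = (0.919978 − 1)×1000 = -80.022 per mil
δ_B = (0.01126094/0.01123700 − 1)×1000 = (1.002130 − 1)×1000 = 2.130 per mil
f_A = (δ_mix − δ_B)/(δ_A − δ_B) = (-15.5 − (2.130))/(-80.022 − (2.130))
f_A = -17.630 / -82.153 = 0.2146

0.215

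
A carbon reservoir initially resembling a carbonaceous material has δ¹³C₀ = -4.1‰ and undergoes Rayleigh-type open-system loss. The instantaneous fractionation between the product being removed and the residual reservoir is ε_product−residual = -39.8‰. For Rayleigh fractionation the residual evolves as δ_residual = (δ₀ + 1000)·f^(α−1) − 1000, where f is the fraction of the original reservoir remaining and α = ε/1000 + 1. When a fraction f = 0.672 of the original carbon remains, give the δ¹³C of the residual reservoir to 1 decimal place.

11.8‰

Rayleigh residual: δ_res = (δ₀ + 1000)·f^(α−1) − 1000
α = ε/1000 + 1 = 0.96020, so α − 1 = -0.03980
f^(α−1) = 0.672^(-0.03980) = 1.015946
δ_res = (-4.1 + 1000) × 1.015946 − 1000 = 1011.781 − 1000 = 11.78‰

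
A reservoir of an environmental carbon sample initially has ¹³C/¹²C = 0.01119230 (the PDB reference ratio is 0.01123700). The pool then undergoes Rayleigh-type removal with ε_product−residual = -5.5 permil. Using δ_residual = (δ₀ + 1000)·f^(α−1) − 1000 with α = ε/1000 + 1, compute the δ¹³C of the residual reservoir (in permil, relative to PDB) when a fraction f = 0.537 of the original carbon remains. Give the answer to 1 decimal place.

-0.6 permil

δ₀ = (0.01119230/0.01123700 − 1)×1000 = (0.996022 − 1)×1000 = -3.978 permil
α − 1 = ε/1000 = -0.0055
f^(α−1) = 0.537^(-0.0055) = 1.003426
δ_res = (-3.978 + 1000) × 1.003426 − 1000 = 999.434 − 1000 = -0.57 permil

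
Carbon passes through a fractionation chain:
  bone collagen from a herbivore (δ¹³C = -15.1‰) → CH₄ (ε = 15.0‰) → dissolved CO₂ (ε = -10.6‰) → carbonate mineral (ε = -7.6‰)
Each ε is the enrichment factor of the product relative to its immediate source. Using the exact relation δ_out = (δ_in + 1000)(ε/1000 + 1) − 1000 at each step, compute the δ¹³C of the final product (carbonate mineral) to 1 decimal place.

step 1: δ = (-15.10 + 1000)·(15.0/1000 + 1) − 1000 = -0.33‰
step 2: δ = (-0.33 + 1000)·(-10.6/1000 + 1) − 1000 = -10.92‰
step 3: δ = (-10.92 + 1000)·(-7.6/1000 + 1) − 1000 = -18.44‰

-18.4‰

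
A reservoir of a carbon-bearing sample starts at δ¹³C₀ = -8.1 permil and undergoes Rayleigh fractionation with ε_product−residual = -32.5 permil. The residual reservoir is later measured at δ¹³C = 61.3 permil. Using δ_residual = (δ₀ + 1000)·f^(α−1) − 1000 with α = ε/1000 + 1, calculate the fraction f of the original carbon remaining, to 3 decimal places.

α − 1 = ε/1000 = -0.0325
(δ_res + 1000)/(δ₀ + 1000) = (61.3 + 1000)/(-8.1 + 1000) = 1061.3/991.9 = 1.069967
f = 1.069967^(1/-0.0325) = exp(ln(1.069967)/-0.0325) = exp(0.06763/-0.0325)
f = exp(-2.0808) = 0.1248

0.125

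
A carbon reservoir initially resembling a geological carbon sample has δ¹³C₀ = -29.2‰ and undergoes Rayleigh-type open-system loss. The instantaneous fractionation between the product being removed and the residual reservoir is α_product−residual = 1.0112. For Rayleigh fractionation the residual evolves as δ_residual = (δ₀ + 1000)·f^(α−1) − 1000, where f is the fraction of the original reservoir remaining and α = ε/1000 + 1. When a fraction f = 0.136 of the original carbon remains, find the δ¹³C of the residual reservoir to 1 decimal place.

-50.7‰

Rayleigh residual: δ_res = (δ₀ + 1000)·f^(α−1) − 1000
α − 1 = 0.01120
f^(α−1) = 0.136^(0.01120) = 0.977903
δ_res = (-29.2 + 1000) × 0.977903 − 1000 = 949.348 − 1000 = -50.65‰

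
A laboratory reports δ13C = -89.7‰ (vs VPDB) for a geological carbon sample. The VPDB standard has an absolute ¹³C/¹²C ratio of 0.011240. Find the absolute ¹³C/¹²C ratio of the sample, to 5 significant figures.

R_sample = R_standard × (δ13C/1000 + 1)
R_sample = 0.011240 × (-89.7/1000 + 1) = 0.011240 × 0.910300
R_sample = 0.0102318

0.010232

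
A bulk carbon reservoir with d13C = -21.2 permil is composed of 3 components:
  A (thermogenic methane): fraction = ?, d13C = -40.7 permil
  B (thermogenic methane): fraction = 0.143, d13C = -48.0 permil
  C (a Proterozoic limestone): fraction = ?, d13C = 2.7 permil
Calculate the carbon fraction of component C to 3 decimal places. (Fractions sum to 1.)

Let f_C and f_A be the unknown fractions; fractions sum to 1 so f_C + f_A = 0.857.
Mass balance: Σ fᵢ·δᵢ = δ_bulk ⇒ f_C·(2.7) + f_A·(-40.7) = -21.2 − (-6.864) = -14.336
Substitute f_A = 0.857 − f_C:
f_C·(2.7 − -40.7) = -14.336 − 0.857×(-40.7) = 20.544
f_C = 20.544 / 43.4 = 0.4734

0.473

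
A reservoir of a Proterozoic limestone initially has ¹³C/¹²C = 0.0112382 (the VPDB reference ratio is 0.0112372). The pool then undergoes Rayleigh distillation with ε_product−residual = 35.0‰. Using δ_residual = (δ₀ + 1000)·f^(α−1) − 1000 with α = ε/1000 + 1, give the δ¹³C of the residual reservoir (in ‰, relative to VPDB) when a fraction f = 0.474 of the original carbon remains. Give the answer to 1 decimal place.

δ₀ = (0.0112382/0.0112372 − 1)×1000 = (1.000089 − 1)×1000 = 0.089‰
α − 1 = ε/1000 = 0.0350
f^(α−1) = 0.474^(0.0350) = 0.974209
δ_res = (0.089 + 1000) × 0.974209 − 1000 = 974.296 − 1000 = -25.70‰

-25.7‰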